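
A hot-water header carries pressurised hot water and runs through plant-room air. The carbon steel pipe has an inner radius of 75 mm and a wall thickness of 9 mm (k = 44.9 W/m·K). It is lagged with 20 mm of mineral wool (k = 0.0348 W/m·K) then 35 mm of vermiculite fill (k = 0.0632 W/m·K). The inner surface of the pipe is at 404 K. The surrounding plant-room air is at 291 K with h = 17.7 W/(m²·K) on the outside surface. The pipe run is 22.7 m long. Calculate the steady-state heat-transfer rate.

Q ≈ 1450 W

Cylindrical conduction, so R = ln(r₂/r₁)/(2πkL) per layer, in series:
R_carbon steel pipe wall = ln(84/75)/(2π×44.9×22.7) = 1.77×10^-5 K/W
R_mineral wool = ln(104/84)/(2π×0.0348×22.7) = 0.04303 K/W
R_vermiculite fill = ln(139/104)/(2π×0.0632×22.7) = 0.03218 K/W
R_outer film = 1/(h_o·2πr_oL) = 1/(17.7×2π×0.139×22.7) = 0.00285 K/W
R_total = 0.07808 K/W
Q = ΔT/R_total = 113/0.07808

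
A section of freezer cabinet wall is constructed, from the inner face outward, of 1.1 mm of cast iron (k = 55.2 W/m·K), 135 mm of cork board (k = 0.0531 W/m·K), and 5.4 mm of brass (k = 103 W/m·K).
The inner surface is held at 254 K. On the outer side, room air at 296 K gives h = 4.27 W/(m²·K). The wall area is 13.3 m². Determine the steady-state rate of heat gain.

Series thermal resistances:
R_cast iron = L/(kA) = 0.0011/(55.2×13.3) = 1.498×10^-6 K/W
R_cork board = L/(kA) = 0.135/(0.0531×13.3) = 0.1912 K/W
R_brass = L/(kA) = 0.0054/(103×13.3) = 3.942×10^-6 K/W
R_outer film = 1/(h_o·A) = 1/(4.27×13.3) = 0.01761 K/W
R_total = 0.2088 K/W
Q = ΔT / R_total = 42 / 0.2088

Q ≈ 201 W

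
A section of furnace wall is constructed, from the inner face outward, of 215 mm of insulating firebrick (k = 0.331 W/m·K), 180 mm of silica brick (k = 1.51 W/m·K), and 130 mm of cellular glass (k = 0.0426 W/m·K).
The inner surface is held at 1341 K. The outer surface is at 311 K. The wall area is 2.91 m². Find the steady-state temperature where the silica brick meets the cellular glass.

T ≈ 1130 K

Series thermal resistances:
R_insulating firebrick = L/(kA) = 0.215/(0.331×2.91) = 0.2232 K/W
R_silica brick = L/(kA) = 0.18/(1.51×2.91) = 0.04096 K/W
R_cellular glass = L/(kA) = 0.13/(0.0426×2.91) = 1.049 K/W
R_total = 1.313 K/W;  Q = ΔT/R_total = 1030/1.313 = 784.6 W
T_interface = T_inner − Q·ΣR(inner→interface) = 1341 − 785×0.2642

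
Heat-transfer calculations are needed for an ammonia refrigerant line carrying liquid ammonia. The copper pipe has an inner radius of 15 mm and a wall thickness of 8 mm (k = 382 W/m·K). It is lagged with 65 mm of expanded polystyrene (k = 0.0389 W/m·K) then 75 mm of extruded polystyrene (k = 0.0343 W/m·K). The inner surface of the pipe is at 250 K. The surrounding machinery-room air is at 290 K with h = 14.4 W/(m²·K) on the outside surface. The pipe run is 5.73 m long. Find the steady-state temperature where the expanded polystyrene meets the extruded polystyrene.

For a radial system each layer contributes R = ln(r_out/r_in)/(2πkL); films add R = 1/(hA).
R_copper pipe wall = ln(23/15)/(2π×382×5.73) = 3.108×10^-5 K/W
R_expanded polystyrene = ln(88/23)/(2π×0.0389×5.73) = 0.9581 K/W
R_extruded polystyrene = ln(163/88)/(2π×0.0343×5.73) = 0.4992 K/W
R_outer film = 1/(h_o·2πr_oL) = 1/(14.4×2π×0.163×5.73) = 0.01183 K/W
R_total = 1.469 K/W
Q = ΔT/R_total = 40/1.469
Q = 27.2 W
T_interface = T_inner + Q·ΣR(inner→interface) = 250 + 27.2×0.9581

T ≈ 276 K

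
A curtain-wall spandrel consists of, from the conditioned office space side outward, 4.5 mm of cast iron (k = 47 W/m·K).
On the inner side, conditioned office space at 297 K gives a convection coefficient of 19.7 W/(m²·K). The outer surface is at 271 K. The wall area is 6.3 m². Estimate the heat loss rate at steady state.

Series thermal resistances:
R_inner film = 1/(h_i·A) = 1/(19.7×6.3) = 0.008057 K/W
R_cast iron = L/(kA) = 0.0045/(47×6.3) = 1.52×10^-5 K/W
R_total = 0.008073 K/W
Q = ΔT / R_total = 26 / 0.008073

Q ≈ 3220 W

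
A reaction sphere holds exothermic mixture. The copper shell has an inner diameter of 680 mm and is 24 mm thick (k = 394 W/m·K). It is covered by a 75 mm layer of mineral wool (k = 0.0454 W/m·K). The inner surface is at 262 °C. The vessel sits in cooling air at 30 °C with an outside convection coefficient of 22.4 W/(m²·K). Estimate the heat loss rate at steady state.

Spherical conduction: R = (1/r_in − 1/r_out)/(4πk) per layer; series-sum.
R_copper shell = (1/0.34 − 1/0.364)/(4π×394) = 3.917×10^-5 K/W
R_mineral wool = (1/0.364 − 1/0.439)/(4π×0.0454) = 0.8227 K/W
R_outer film = 1/(h·4πr_o²) = 1/(22.4×4π×0.439²) = 0.01843 K/W
R_total = 0.8412 K/W
Q = ΔT/R_total = 232/0.8412

Q ≈ 276 W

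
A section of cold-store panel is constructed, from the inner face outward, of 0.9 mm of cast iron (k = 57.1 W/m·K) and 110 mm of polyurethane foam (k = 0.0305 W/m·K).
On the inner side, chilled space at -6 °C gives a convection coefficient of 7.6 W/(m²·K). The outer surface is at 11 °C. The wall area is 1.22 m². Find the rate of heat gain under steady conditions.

Thermal resistances in series:
R_inner film = 1/(h_i·A) = 1/(7.6×1.22) = 0.1079 K/W
R_cast iron = L/(kA) = 0.0009/(57.1×1.22) = 1.292×10^-5 K/W
R_polyurethane foam = L/(kA) = 0.11/(0.0305×1.22) = 2.956 K/W
R_total = 3.064 K/W
Q = ΔT / R_total = 17 / 3.064

Q ≈ 5.55 W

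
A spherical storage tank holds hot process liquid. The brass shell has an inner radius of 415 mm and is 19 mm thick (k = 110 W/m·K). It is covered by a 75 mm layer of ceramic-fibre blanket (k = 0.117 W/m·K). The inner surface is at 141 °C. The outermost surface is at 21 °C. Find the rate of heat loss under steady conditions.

Q ≈ 519 W

Radial (spherical) resistances in series:
R_brass shell = (1/0.415 − 1/0.434)/(4π×110) = 7.632×10^-5 K/W
R_ceramic-fibre blanket = (1/0.434 − 1/0.509)/(4π×0.117) = 0.2309 K/W
R_total = 0.231 K/W
Q = ΔT/R_total = 120/0.231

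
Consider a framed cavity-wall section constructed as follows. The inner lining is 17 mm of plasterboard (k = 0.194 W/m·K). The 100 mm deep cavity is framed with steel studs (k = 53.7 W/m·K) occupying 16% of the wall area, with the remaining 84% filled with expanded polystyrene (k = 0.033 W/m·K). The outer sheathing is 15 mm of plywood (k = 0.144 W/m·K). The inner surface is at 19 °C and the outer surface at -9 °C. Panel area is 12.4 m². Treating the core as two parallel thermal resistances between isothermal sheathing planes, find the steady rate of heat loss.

Sheathing layers in series; stud and cavity paths in parallel between them.
R_inner = 0.017/(0.194×12.4) = 0.007067 K/W
R_stud  = 0.1/(53.7×0.16×12.4) = 9.386×10^-4 K/W
R_cav   = 0.1/(0.033×0.84×12.4) = 0.2909 K/W
1/R_core = 1/R_stud + 1/R_cav → R_core = 9.356×10^-4 K/W
R_outer = 0.015/(0.144×12.4) = 0.008401 K/W
R_total = 0.0164 K/W
Q = ΔT/R_total = 28/0.0164

Q ≈ 1710 W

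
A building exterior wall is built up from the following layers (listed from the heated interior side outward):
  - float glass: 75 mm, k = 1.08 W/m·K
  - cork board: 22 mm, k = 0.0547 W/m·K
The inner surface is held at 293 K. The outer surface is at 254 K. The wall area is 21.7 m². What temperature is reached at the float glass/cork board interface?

Treating each layer as a thermal resistance in series:
R_float glass = L/(kA) = 0.075/(1.08×21.7) = 0.0032 K/W
R_cork board = L/(kA) = 0.022/(0.0547×21.7) = 0.01853 K/W
R_total = 0.02173 K/W;  Q = ΔT/R_total = 39/0.02173 = 1794 W
T_interface = T_inner − Q·ΣR(inner→interface) = 293 − 1790×0.0032

T ≈ 287 K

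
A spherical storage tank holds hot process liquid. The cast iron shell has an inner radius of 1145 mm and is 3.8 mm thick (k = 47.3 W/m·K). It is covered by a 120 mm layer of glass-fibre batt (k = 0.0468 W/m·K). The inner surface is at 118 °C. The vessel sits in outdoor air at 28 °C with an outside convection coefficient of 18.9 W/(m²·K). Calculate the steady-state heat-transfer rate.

Each spherical layer contributes R = (1/r_i − 1/r_o)/(4πk):
R_cast iron shell = (1/1.145 − 1/1.1488)/(4π×47.3) = 4.86×10^-6 K/W
R_glass-fibre batt = (1/1.1488 − 1/1.2688)/(4π×0.0468) = 0.14 K/W
R_outer film = 1/(h·4πr_o²) = 1/(18.9×4π×1.2688²) = 0.002615 K/W
R_total = 0.1426 K/W
Q = ΔT/R_total = 90/0.1426

Q ≈ 631 W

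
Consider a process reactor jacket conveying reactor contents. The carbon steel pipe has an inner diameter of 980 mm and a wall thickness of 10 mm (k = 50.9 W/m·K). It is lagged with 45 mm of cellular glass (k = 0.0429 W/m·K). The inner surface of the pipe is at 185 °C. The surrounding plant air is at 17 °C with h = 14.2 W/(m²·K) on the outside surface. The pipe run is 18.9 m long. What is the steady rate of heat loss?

Per-layer cylindrical resistances, series-summed:
R_carbon steel pipe wall = ln(500/490)/(2π×50.9×18.9) = 3.342×10^-6 K/W
R_cellular glass = ln(545/500)/(2π×0.0429×18.9) = 0.01692 K/W
R_outer film = 1/(h_o·2πr_oL) = 1/(14.2×2π×0.545×18.9) = 0.001088 K/W
R_total = 0.01801 K/W
Q = ΔT/R_total = 168/0.01801

Q ≈ 9330 W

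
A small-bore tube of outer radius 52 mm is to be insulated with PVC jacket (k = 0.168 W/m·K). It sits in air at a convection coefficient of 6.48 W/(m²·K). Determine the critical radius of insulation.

r_cr ≈ 25.9 mm

For a cylinder r_cr = k/h = 0.168/6.48
r_cr = 25.9 mm; since the bare radius (52 mm) is above r_cr, any added insulation will reduce heat loss.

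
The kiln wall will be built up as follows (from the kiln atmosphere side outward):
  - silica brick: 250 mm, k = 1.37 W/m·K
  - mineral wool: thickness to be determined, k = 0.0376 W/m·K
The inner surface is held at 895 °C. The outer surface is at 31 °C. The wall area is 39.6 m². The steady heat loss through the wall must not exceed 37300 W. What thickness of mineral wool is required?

L ≈ 27.6 mm

Series thermal resistances:
R_silica brick = L/(kA) = 0.25/(1.37×39.6) = 0.004608 K/W
Sum of the known resistances R_other = 0.004608 K/W
Required total resistance R_tot = ΔT/Q_allow = 864/37300 = 0.02316 K/W
R_mineral wool = R_tot − R_other = 0.01856 K/W
L = R·k·A = 0.01856×0.0376×39.6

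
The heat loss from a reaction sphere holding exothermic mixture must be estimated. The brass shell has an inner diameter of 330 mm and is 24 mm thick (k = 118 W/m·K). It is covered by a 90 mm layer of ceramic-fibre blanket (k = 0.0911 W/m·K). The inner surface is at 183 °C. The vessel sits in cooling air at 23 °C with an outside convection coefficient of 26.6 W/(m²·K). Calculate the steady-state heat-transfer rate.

Radial (spherical) resistances in series:
R_brass shell = (1/0.165 − 1/0.189)/(4π×118) = 5.19×10^-4 K/W
R_ceramic-fibre blanket = (1/0.189 − 1/0.279)/(4π×0.0911) = 1.491 K/W
R_outer film = 1/(h·4πr_o²) = 1/(26.6×4π×0.279²) = 0.03843 K/W
R_total = 1.53 K/W
Q = ΔT/R_total = 160/1.53

Q ≈ 105 W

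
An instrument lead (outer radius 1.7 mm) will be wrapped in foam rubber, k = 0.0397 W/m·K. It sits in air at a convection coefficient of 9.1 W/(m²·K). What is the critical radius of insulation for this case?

r_cr ≈ 4.36 mm

For a cylinder r_cr = k/h = 0.0397/9.1
r_cr = 4.36 mm; since the bare radius (1.7 mm) is below r_cr, adding a thin layer of insulation will *increase* heat loss.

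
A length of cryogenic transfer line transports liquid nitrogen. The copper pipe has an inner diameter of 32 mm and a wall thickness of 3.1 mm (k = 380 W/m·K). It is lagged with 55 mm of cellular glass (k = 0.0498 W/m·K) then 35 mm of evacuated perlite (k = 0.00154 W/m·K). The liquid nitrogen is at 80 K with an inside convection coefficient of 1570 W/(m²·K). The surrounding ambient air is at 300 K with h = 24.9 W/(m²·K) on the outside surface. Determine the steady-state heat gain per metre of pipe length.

Cylindrical conduction, so R = ln(r₂/r₁)/(2πkL) per layer, in series:
R_inner film = 1/(h_i·2πr₁L) = 1/(1570×2π×0.016×1) = 0.006336 K/W
R_copper pipe wall = ln(19.1/16)/(2π×380×1) = 7.417×10^-5 K/W
R_cellular glass = ln(74.1/19.1)/(2π×0.0498×1) = 4.333 K/W
R_evacuated perlite = ln(109.1/74.1)/(2π×0.00154×1) = 39.98 K/W
R_outer film = 1/(h_o·2πr_oL) = 1/(24.9×2π×0.1091×1) = 0.05859 K/W
R_total = 44.38 K/W
Q = ΔT/R_total = 220/44.38

q′ ≈ 4.96 W/m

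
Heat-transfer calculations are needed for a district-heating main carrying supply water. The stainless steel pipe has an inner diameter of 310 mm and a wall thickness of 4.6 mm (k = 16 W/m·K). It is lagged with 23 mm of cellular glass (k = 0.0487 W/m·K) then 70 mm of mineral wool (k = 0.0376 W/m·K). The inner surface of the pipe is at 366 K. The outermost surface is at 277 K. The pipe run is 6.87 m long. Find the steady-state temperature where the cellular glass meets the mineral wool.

Per-layer cylindrical resistances, series-summed:
R_stainless steel pipe wall = ln(159.6/155)/(2π×16×6.87) = 4.235×10^-5 K/W
R_cellular glass = ln(182.6/159.6)/(2π×0.0487×6.87) = 0.06404 K/W
R_mineral wool = ln(252.6/182.6)/(2π×0.0376×6.87) = 0.1999 K/W
R_total = 0.264 K/W
Q = ΔT/R_total = 89/0.264
Q = 337 W
T_interface = T_inner − Q·ΣR(inner→interface) = 366 − 337×0.06408

T ≈ 344 K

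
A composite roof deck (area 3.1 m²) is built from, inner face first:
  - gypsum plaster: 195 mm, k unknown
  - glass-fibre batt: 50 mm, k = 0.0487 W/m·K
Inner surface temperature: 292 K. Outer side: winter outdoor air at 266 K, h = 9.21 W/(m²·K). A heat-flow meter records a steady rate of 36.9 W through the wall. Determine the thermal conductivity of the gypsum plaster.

k ≈ 0.186 W/(m·K)

Thermal resistances in series:
R_glass-fibre batt = L/(kA) = 0.05/(0.0487×3.1) = 0.3312 K/W
R_outer film = 1/(h_o·A) = 1/(9.21×3.1) = 0.03503 K/W
Sum of known resistances R_other = 0.3662 K/W
Total R = ΔT/Q = 26/36.9 = 0.7046 K/W
R_gypsum plaster = R_total − R_other = 0.3384 K/W
k = L/(R·A) = 0.195/(0.3384×3.1)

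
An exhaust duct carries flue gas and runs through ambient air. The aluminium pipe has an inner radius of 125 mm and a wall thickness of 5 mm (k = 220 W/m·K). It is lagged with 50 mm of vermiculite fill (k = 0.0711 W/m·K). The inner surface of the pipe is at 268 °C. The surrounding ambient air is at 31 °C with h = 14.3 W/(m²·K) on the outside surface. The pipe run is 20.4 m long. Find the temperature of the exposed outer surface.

Cylindrical conduction, so R = ln(r₂/r₁)/(2πkL) per layer, in series:
R_aluminium pipe wall = ln(130/125)/(2π×220×20.4) = 1.391×10^-6 K/W
R_vermiculite fill = ln(180/130)/(2π×0.0711×20.4) = 0.03571 K/W
R_outer film = 1/(h_o·2πr_oL) = 1/(14.3×2π×0.18×20.4) = 0.003031 K/W
R_total = 0.03874 K/W
Q = ΔT/R_total = 237/0.03874
Q = 6120 W
T_interface = T_inner − Q·ΣR(inner→interface) = 268 − 6120×0.03571

T ≈ 49.5 °C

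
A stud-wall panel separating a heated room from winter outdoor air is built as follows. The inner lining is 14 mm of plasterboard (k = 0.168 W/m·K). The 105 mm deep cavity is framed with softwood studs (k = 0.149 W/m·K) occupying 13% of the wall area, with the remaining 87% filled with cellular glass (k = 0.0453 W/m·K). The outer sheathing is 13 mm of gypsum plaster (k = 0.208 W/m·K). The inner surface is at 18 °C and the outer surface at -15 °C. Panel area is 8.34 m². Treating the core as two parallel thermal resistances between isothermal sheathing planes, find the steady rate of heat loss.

Q ≈ 142 W

Sheathing layers in series; stud and cavity paths in parallel between them.
R_inner = 0.014/(0.168×8.34) = 0.009992 K/W
R_stud  = 0.105/(0.149×0.13×8.34) = 0.65 K/W
R_cav   = 0.105/(0.0453×0.87×8.34) = 0.3195 K/W
1/R_core = 1/R_stud + 1/R_cav → R_core = 0.2142 K/W
R_outer = 0.013/(0.208×8.34) = 0.007494 K/W
R_total = 0.2317 K/W
Q = ΔT/R_total = 33/0.2317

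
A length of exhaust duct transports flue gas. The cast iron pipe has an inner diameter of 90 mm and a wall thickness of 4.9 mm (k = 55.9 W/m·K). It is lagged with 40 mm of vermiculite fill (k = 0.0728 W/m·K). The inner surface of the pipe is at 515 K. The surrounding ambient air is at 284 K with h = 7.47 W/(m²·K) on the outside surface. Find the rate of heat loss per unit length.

Radial resistances (cylindrical: R_cond = ln(r_o/r_i)/(2πkL), R_conv = 1/(h·2πrL)):
R_cast iron pipe wall = ln(49.9/45)/(2π×55.9×1) = 2.943×10^-4 K/W
R_vermiculite fill = ln(89.9/49.9)/(2π×0.0728×1) = 1.287 K/W
R_outer film = 1/(h_o·2πr_oL) = 1/(7.47×2π×0.0899×1) = 0.237 K/W
R_total = 1.524 K/W
Q = ΔT/R_total = 231/1.524

q′ ≈ 152 W/m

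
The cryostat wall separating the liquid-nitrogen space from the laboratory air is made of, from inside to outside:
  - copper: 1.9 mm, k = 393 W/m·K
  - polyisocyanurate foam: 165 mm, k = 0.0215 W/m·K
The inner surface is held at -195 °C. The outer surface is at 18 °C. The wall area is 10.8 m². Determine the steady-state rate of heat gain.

Series thermal resistances:
R_copper = L/(kA) = 0.0019/(393×10.8) = 4.476×10^-7 K/W
R_polyisocyanurate foam = L/(kA) = 0.165/(0.0215×10.8) = 0.7106 K/W
R_total = 0.7106 K/W
Q = ΔT / R_total = 213 / 0.7106

Q ≈ 300 W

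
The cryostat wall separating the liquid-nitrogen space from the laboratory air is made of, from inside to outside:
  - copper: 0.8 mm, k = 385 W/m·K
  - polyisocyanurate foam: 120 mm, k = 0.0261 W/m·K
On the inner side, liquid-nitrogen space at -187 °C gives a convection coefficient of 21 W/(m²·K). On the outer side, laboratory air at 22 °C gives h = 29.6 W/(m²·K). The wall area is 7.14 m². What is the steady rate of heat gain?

Q ≈ 319 W

Treating each layer as a thermal resistance in series:
R_inner film = 1/(h_i·A) = 1/(21×7.14) = 0.006669 K/W
R_copper = L/(kA) = 0.0008/(385×7.14) = 2.91×10^-7 K/W
R_polyisocyanurate foam = L/(kA) = 0.12/(0.0261×7.14) = 0.6439 K/W
R_outer film = 1/(h_o·A) = 1/(29.6×7.14) = 0.004732 K/W
R_total = 0.6553 K/W
Q = ΔT / R_total = 209 / 0.6553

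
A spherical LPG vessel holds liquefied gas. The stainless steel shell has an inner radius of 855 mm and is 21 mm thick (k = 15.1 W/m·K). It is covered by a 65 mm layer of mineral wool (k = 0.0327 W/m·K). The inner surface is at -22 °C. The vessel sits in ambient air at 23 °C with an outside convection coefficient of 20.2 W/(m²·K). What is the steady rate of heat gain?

Q ≈ 229 W

Each spherical layer contributes R = (1/r_i − 1/r_o)/(4πk):
R_stainless steel shell = (1/0.855 − 1/0.876)/(4π×15.1) = 1.478×10^-4 K/W
R_mineral wool = (1/0.876 − 1/0.941)/(4π×0.0327) = 0.1919 K/W
R_outer film = 1/(h·4πr_o²) = 1/(20.2×4π×0.941²) = 0.004449 K/W
R_total = 0.1965 K/W
Q = ΔT/R_total = 45/0.1965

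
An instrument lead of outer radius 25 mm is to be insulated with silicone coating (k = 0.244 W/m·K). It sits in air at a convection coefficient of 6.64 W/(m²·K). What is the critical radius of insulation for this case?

For a cylinder r_cr = k/h = 0.244/6.64
r_cr = 36.7 mm; since the bare radius (25 mm) is below r_cr, adding a thin layer of insulation will *increase* heat loss.

r_cr ≈ 36.7 mm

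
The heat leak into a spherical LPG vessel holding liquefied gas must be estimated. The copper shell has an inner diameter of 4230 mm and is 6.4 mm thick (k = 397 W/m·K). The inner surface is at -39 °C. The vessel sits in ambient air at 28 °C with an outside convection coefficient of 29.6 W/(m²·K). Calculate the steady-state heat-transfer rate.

Radial (spherical) resistances in series:
R_copper shell = (1/2.115 − 1/2.1214)/(4π×397) = 2.859×10^-7 K/W
R_outer film = 1/(h·4πr_o²) = 1/(29.6×4π×2.1214²) = 5.974×10^-4 K/W
R_total = 5.977×10^-4 K/W
Q = ΔT/R_total = 67/5.977×10^-4

Q ≈ 112000 W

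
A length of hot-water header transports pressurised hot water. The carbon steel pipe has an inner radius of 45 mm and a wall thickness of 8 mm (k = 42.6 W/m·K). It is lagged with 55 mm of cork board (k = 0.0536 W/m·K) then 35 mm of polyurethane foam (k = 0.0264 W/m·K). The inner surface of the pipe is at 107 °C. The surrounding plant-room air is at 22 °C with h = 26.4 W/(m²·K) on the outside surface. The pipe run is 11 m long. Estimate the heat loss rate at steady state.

Q ≈ 243 W

Treating each annulus and film as a series resistance:
R_carbon steel pipe wall = ln(53/45)/(2π×42.6×11) = 5.557×10^-5 K/W
R_cork board = ln(108/53)/(2π×0.0536×11) = 0.1922 K/W
R_polyurethane foam = ln(143/108)/(2π×0.0264×11) = 0.1538 K/W
R_outer film = 1/(h_o·2πr_oL) = 1/(26.4×2π×0.143×11) = 0.003833 K/W
R_total = 0.3499 K/W
Q = ΔT/R_total = 85/0.3499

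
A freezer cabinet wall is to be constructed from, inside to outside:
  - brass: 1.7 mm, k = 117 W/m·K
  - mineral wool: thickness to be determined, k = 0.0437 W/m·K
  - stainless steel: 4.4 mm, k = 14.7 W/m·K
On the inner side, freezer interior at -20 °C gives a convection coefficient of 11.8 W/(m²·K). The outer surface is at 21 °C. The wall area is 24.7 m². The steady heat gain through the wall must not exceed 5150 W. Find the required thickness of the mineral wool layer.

Series thermal resistances:
R_inner film = 1/(h_i·A) = 1/(11.8×24.7) = 0.003431 K/W
R_brass = L/(kA) = 0.0017/(117×24.7) = 5.883×10^-7 K/W
R_stainless steel = L/(kA) = 0.0044/(14.7×24.7) = 1.212×10^-5 K/W
Sum of the known resistances R_other = 0.003444 K/W
Required total resistance R_tot = ΔT/Q_allow = 41/5150 = 0.007961 K/W
R_mineral wool = R_tot − R_other = 0.004517 K/W
L = R·k·A = 0.004517×0.0437×24.7

L ≈ 4.88 mm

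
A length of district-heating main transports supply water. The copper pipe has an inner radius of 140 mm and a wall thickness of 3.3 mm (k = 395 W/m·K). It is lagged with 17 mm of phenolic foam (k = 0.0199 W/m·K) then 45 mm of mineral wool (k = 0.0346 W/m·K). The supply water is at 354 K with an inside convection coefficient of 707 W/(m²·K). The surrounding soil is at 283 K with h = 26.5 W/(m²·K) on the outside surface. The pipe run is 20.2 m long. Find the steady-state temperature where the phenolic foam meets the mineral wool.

Radial resistances (cylindrical: R_cond = ln(r_o/r_i)/(2πkL), R_conv = 1/(h·2πrL)):
R_inner film = 1/(h_i·2πr₁L) = 1/(707×2π×0.14×20.2) = 7.96×10^-5 K/W
R_copper pipe wall = ln(143.3/140)/(2π×395×20.2) = 4.647×10^-7 K/W
R_phenolic foam = ln(160.3/143.3)/(2π×0.0199×20.2) = 0.04439 K/W
R_mineral wool = ln(205.3/160.3)/(2π×0.0346×20.2) = 0.05634 K/W
R_outer film = 1/(h_o·2πr_oL) = 1/(26.5×2π×0.2053×20.2) = 0.001448 K/W
R_total = 0.1023 K/W
Q = ΔT/R_total = 71/0.1023
Q = 694 W
T_interface = T_inner − Q·ΣR(inner→interface) = 354 − 694×0.04447

T ≈ 323 K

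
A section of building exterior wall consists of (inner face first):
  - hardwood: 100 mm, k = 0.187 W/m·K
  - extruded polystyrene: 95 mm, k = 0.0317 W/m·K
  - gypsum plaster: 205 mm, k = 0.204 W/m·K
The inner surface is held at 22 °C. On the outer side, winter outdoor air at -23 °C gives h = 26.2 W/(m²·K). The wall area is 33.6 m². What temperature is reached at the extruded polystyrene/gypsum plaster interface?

Series thermal resistances:
R_hardwood = L/(kA) = 0.1/(0.187×33.6) = 0.01592 K/W
R_extruded polystyrene = L/(kA) = 0.095/(0.0317×33.6) = 0.08919 K/W
R_gypsum plaster = L/(kA) = 0.205/(0.204×33.6) = 0.02991 K/W
R_outer film = 1/(h_o·A) = 1/(26.2×33.6) = 0.001136 K/W
R_total = 0.1362 K/W;  Q = ΔT/R_total = 45/0.1362 = 330.5 W
T_interface = T_inner − Q·ΣR(inner→interface) = 22 − 331×0.1051

T ≈ -12.7 °C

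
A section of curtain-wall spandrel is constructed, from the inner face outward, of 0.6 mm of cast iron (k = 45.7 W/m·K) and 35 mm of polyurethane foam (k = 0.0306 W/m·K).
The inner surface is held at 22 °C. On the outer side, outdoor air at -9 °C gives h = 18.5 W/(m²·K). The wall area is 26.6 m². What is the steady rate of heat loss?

Treating each layer as a thermal resistance in series:
R_cast iron = L/(kA) = 0.0006/(45.7×26.6) = 4.936×10^-7 K/W
R_polyurethane foam = L/(kA) = 0.035/(0.0306×26.6) = 0.043 K/W
R_outer film = 1/(h_o·A) = 1/(18.5×26.6) = 0.002032 K/W
R_total = 0.04503 K/W
Q = ΔT / R_total = 31 / 0.04503

Q ≈ 688 W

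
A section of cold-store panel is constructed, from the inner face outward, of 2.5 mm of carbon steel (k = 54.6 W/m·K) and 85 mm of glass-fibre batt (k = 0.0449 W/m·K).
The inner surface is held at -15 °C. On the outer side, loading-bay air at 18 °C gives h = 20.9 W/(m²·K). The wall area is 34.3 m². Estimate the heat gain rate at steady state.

Treating each layer as a thermal resistance in series:
R_carbon steel = L/(kA) = 0.0025/(54.6×34.3) = 1.335×10^-6 K/W
R_glass-fibre batt = L/(kA) = 0.085/(0.0449×34.3) = 0.05519 K/W
R_outer film = 1/(h_o·A) = 1/(20.9×34.3) = 0.001395 K/W
R_total = 0.05659 K/W
Q = ΔT / R_total = 33 / 0.05659

Q ≈ 583 W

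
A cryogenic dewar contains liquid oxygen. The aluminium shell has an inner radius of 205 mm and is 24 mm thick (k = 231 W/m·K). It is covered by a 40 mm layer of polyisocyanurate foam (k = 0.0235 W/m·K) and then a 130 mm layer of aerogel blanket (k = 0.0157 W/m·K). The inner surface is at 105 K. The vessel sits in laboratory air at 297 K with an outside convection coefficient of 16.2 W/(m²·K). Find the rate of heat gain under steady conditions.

For a spherical shell R = (1/r₁ − 1/r₂)/(4πk); film R = 1/(h·4πr²). In series:
R_aluminium shell = (1/0.205 − 1/0.229)/(4π×231) = 1.761×10^-4 K/W
R_polyisocyanurate foam = (1/0.229 − 1/0.269)/(4π×0.0235) = 2.199 K/W
R_aerogel blanket = (1/0.269 − 1/0.399)/(4π×0.0157) = 6.139 K/W
R_outer film = 1/(h·4πr_o²) = 1/(16.2×4π×0.399²) = 0.03086 K/W
R_total = 8.369 K/W
Q = ΔT/R_total = 192/8.369

Q ≈ 22.9 W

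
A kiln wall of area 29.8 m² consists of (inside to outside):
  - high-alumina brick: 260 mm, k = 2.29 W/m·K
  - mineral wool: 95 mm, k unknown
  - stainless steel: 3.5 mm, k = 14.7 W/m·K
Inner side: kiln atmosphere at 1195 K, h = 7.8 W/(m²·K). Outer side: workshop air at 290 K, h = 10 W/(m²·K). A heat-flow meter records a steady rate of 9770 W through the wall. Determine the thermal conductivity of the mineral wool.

Series thermal resistances:
R_inner film = 1/(h_i·A) = 1/(7.8×29.8) = 0.004302 K/W
R_high-alumina brick = L/(kA) = 0.26/(2.29×29.8) = 0.00381 K/W
R_stainless steel = L/(kA) = 0.0035/(14.7×29.8) = 7.99×10^-6 K/W
R_outer film = 1/(h_o·A) = 1/(10×29.8) = 0.003356 K/W
Sum of known resistances R_other = 0.01148 K/W
Total R = ΔT/Q = 905/9770 = 0.09263 K/W
R_mineral wool = R_total − R_other = 0.08115 K/W
k = L/(R·A) = 0.095/(0.08115×29.8)

k ≈ 0.0393 W/(m·K)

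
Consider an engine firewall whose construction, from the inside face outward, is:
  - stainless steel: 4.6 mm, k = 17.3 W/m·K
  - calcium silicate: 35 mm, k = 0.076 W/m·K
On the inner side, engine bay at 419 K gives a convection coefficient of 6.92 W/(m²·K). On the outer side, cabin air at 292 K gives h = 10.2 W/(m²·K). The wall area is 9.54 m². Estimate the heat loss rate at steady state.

Q ≈ 1720 W

Treating each layer as a thermal resistance in series:
R_inner film = 1/(h_i·A) = 1/(6.92×9.54) = 0.01515 K/W
R_stainless steel = L/(kA) = 0.0046/(17.3×9.54) = 2.787×10^-5 K/W
R_calcium silicate = L/(kA) = 0.035/(0.076×9.54) = 0.04827 K/W
R_outer film = 1/(h_o·A) = 1/(10.2×9.54) = 0.01028 K/W
R_total = 0.07373 K/W
Q = ΔT / R_total = 127 / 0.07373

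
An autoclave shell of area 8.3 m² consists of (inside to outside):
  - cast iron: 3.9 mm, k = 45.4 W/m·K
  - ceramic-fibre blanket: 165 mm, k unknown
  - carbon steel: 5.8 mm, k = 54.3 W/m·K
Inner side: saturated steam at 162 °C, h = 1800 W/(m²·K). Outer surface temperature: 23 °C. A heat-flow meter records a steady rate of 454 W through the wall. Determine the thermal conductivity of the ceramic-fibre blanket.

k ≈ 0.0649 W/(m·K)

Series thermal resistances:
R_inner film = 1/(h_i·A) = 1/(1800×8.3) = 6.693×10^-5 K/W
R_cast iron = L/(kA) = 0.0039/(45.4×8.3) = 1.035×10^-5 K/W
R_carbon steel = L/(kA) = 0.0058/(54.3×8.3) = 1.287×10^-5 K/W
Sum of known resistances R_other = 9.015×10^-5 K/W
Total R = ΔT/Q = 139/454 = 0.3062 K/W
R_ceramic-fibre blanket = R_total − R_other = 0.3061 K/W
k = L/(R·A) = 0.165/(0.3061×8.3)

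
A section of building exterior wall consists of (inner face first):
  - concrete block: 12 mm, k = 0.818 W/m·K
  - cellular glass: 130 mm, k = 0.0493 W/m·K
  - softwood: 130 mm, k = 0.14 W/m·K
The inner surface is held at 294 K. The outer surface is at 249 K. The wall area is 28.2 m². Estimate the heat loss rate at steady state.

Q ≈ 354 W

Model the wall as resistances in series:
R_concrete block = L/(kA) = 0.012/(0.818×28.2) = 5.202×10^-4 K/W
R_cellular glass = L/(kA) = 0.13/(0.0493×28.2) = 0.09351 K/W
R_softwood = L/(kA) = 0.13/(0.14×28.2) = 0.03293 K/W
R_total = 0.127 K/W
Q = ΔT / R_total = 45 / 0.127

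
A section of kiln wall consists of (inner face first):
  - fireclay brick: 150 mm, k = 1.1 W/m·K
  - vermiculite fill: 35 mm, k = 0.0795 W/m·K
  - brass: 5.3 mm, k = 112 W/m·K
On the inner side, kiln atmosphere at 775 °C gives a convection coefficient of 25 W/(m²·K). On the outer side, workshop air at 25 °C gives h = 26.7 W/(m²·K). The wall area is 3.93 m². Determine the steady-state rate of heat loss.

Treating each layer as a thermal resistance in series:
R_inner film = 1/(h_i·A) = 1/(25×3.93) = 0.01018 K/W
R_fireclay brick = L/(kA) = 0.15/(1.1×3.93) = 0.0347 K/W
R_vermiculite fill = L/(kA) = 0.035/(0.0795×3.93) = 0.112 K/W
R_brass = L/(kA) = 0.0053/(112×3.93) = 1.204×10^-5 K/W
R_outer film = 1/(h_o·A) = 1/(26.7×3.93) = 0.00953 K/W
R_total = 0.1664 K/W
Q = ΔT / R_total = 750 / 0.1664

Q ≈ 4510 W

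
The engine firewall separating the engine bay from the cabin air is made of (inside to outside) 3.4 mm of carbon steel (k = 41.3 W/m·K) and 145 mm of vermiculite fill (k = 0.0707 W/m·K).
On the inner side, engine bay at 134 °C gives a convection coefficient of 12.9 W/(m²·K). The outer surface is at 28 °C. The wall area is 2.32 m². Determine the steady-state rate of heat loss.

Using the resistance-network approach (series):
R_inner film = 1/(h_i·A) = 1/(12.9×2.32) = 0.03341 K/W
R_carbon steel = L/(kA) = 0.0034/(41.3×2.32) = 3.548×10^-5 K/W
R_vermiculite fill = L/(kA) = 0.145/(0.0707×2.32) = 0.884 K/W
R_total = 0.9175 K/W
Q = ΔT / R_total = 106 / 0.9175

Q ≈ 116 W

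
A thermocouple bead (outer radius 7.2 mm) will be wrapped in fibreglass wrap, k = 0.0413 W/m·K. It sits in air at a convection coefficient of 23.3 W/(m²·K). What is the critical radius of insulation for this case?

For a sphere r_cr = 2k/h = 2×0.0413/23.3
r_cr = 3.55 mm; since the bare radius (7.2 mm) is above r_cr, any added insulation will reduce heat loss.

r_cr ≈ 3.55 mm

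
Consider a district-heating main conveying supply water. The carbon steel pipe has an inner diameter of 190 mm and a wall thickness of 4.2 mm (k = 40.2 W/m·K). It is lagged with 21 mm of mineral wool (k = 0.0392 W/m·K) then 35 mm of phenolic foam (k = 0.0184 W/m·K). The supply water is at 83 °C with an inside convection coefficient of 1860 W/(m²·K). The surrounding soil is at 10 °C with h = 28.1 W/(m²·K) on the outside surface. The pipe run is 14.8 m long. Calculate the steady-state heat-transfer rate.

Radial resistances (cylindrical: R_cond = ln(r_o/r_i)/(2πkL), R_conv = 1/(h·2πrL)):
R_inner film = 1/(h_i·2πr₁L) = 1/(1860×2π×0.095×14.8) = 6.086×10^-5 K/W
R_carbon steel pipe wall = ln(99.2/95)/(2π×40.2×14.8) = 1.157×10^-5 K/W
R_mineral wool = ln(120.2/99.2)/(2π×0.0392×14.8) = 0.05268 K/W
R_phenolic foam = ln(155.2/120.2)/(2π×0.0184×14.8) = 0.1494 K/W
R_outer film = 1/(h_o·2πr_oL) = 1/(28.1×2π×0.1552×14.8) = 0.002466 K/W
R_total = 0.2046 K/W
Q = ΔT/R_total = 73/0.2046

Q ≈ 357 W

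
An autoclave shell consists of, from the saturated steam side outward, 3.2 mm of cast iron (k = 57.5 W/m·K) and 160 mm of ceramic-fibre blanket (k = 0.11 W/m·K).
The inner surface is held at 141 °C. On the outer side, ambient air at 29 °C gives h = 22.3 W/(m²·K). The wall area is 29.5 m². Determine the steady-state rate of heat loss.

Using the resistance-network approach (series):
R_cast iron = L/(kA) = 0.0032/(57.5×29.5) = 1.887×10^-6 K/W
R_ceramic-fibre blanket = L/(kA) = 0.16/(0.11×29.5) = 0.04931 K/W
R_outer film = 1/(h_o·A) = 1/(22.3×29.5) = 0.00152 K/W
R_total = 0.05083 K/W
Q = ΔT / R_total = 112 / 0.05083

Q ≈ 2200 W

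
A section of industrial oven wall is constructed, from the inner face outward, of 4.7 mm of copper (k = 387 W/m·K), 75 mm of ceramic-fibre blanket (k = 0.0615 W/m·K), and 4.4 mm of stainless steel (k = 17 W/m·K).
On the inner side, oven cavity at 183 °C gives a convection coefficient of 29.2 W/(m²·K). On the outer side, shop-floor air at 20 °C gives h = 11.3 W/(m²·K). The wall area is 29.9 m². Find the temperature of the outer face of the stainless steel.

Using the resistance-network approach (series):
R_inner film = 1/(h_i·A) = 1/(29.2×29.9) = 0.001145 K/W
R_copper = L/(kA) = 0.0047/(387×29.9) = 4.062×10^-7 K/W
R_ceramic-fibre blanket = L/(kA) = 0.075/(0.0615×29.9) = 0.04079 K/W
R_stainless steel = L/(kA) = 0.0044/(17×29.9) = 8.656×10^-6 K/W
R_outer film = 1/(h_o·A) = 1/(11.3×29.9) = 0.00296 K/W
R_total = 0.0449 K/W;  Q = ΔT/R_total = 163/0.0449 = 3630 W
T_interface = T_inner − Q·ΣR(inner→interface) = 183 − 3630×0.04194

T ≈ 30.7 °C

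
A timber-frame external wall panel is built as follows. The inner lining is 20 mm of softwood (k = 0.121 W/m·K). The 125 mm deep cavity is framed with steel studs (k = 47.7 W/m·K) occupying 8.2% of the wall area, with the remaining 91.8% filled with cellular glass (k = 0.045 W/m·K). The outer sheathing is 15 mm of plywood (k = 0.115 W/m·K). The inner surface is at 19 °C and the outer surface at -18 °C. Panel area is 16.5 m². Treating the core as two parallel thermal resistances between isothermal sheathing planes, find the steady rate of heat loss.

Q ≈ 1860 W

Sheathing layers in series; stud and cavity paths in parallel between them.
R_inner = 0.02/(0.121×16.5) = 0.01002 K/W
R_stud  = 0.125/(47.7×0.082×16.5) = 0.001937 K/W
R_cav   = 0.125/(0.045×0.918×16.5) = 0.1834 K/W
1/R_core = 1/R_stud + 1/R_cav → R_core = 0.001917 K/W
R_outer = 0.015/(0.115×16.5) = 0.007905 K/W
R_total = 0.01984 K/W
Q = ΔT/R_total = 37/0.01984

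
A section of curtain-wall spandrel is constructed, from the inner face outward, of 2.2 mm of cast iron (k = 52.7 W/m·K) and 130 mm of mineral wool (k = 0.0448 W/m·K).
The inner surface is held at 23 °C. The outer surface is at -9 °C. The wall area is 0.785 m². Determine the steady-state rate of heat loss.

Model the wall as resistances in series:
R_cast iron = L/(kA) = 0.0022/(52.7×0.785) = 5.318×10^-5 K/W
R_mineral wool = L/(kA) = 0.13/(0.0448×0.785) = 3.697 K/W
R_total = 3.697 K/W
Q = ΔT / R_total = 32 / 3.697

Q ≈ 8.66 W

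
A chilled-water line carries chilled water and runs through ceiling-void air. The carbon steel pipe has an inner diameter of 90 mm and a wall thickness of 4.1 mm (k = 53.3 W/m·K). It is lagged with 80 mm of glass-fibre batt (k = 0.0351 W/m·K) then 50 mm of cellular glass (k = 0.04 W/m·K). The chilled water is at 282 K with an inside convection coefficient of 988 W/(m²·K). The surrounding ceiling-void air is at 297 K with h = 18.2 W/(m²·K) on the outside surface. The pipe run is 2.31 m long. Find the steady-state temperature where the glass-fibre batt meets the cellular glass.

Per-layer cylindrical resistances, series-summed:
R_inner film = 1/(h_i·2πr₁L) = 1/(988×2π×0.045×2.31) = 0.00155 K/W
R_carbon steel pipe wall = ln(49.1/45)/(2π×53.3×2.31) = 1.127×10^-4 K/W
R_glass-fibre batt = ln(129.1/49.1)/(2π×0.0351×2.31) = 1.898 K/W
R_cellular glass = ln(179.1/129.1)/(2π×0.04×2.31) = 0.5639 K/W
R_outer film = 1/(h_o·2πr_oL) = 1/(18.2×2π×0.1791×2.31) = 0.02114 K/W
R_total = 2.484 K/W
Q = ΔT/R_total = 15/2.484
Q = 6.04 W
T_interface = T_inner + Q·ΣR(inner→interface) = 282 + 6.04×1.899

T ≈ 293 K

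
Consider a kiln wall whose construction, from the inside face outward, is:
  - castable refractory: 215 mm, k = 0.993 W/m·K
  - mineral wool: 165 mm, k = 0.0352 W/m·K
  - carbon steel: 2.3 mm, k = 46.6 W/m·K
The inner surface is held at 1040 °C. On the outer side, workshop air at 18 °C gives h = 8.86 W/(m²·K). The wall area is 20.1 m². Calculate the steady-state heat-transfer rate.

Series thermal resistances:
R_castable refractory = L/(kA) = 0.215/(0.993×20.1) = 0.01077 K/W
R_mineral wool = L/(kA) = 0.165/(0.0352×20.1) = 0.2332 K/W
R_carbon steel = L/(kA) = 0.0023/(46.6×20.1) = 2.456×10^-6 K/W
R_outer film = 1/(h_o·A) = 1/(8.86×20.1) = 0.005615 K/W
R_total = 0.2496 K/W
Q = ΔT / R_total = 1022 / 0.2496

Q ≈ 4090 W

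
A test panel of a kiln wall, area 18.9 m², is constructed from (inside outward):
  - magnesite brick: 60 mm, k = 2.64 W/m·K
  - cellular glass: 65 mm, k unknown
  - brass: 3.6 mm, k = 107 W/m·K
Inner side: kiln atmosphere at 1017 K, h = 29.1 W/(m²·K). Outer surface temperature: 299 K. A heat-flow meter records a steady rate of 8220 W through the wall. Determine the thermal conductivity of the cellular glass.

Using the resistance-network approach (series):
R_inner film = 1/(h_i·A) = 1/(29.1×18.9) = 0.001818 K/W
R_magnesite brick = L/(kA) = 0.06/(2.64×18.9) = 0.001203 K/W
R_brass = L/(kA) = 0.0036/(107×18.9) = 1.78×10^-6 K/W
Sum of known resistances R_other = 0.003022 K/W
Total R = ΔT/Q = 718/8220 = 0.08735 K/W
R_cellular glass = R_total − R_other = 0.08433 K/W
k = L/(R·A) = 0.065/(0.08433×18.9)

k ≈ 0.0408 W/(m·K)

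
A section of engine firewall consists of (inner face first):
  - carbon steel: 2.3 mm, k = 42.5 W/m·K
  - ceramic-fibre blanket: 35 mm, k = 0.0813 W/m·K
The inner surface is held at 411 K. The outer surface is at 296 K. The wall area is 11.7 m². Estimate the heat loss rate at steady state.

Q ≈ 3130 W

Series thermal resistances:
R_carbon steel = L/(kA) = 0.0023/(42.5×11.7) = 4.625×10^-6 K/W
R_ceramic-fibre blanket = L/(kA) = 0.035/(0.0813×11.7) = 0.0368 K/W
R_total = 0.0368 K/W
Q = ΔT / R_total = 115 / 0.0368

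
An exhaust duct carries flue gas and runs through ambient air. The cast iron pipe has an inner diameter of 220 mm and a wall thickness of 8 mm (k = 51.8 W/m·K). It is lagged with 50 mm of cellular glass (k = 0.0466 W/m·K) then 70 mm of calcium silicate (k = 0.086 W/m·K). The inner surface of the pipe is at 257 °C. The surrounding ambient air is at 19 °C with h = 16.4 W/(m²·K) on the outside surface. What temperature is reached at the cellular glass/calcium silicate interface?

Cylindrical conduction, so R = ln(r₂/r₁)/(2πkL) per layer, in series:
R_cast iron pipe wall = ln(118/110)/(2π×51.8×1) = 2.157×10^-4 K/W
R_cellular glass = ln(168/118)/(2π×0.0466×1) = 1.207 K/W
R_calcium silicate = ln(238/168)/(2π×0.086×1) = 0.6446 K/W
R_outer film = 1/(h_o·2πr_oL) = 1/(16.4×2π×0.238×1) = 0.04078 K/W
R_total = 1.892 K/W
Q = ΔT/R_total = 238/1.892
Q = 126 W/m
T_interface = T_inner − Q·ΣR(inner→interface) = 257 − 126×1.207

T ≈ 105 °C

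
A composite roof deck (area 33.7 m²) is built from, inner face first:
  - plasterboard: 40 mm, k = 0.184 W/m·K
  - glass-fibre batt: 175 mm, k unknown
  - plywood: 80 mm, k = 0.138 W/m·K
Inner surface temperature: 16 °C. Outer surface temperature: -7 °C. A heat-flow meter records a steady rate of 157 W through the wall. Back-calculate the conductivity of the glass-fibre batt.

Thermal resistances in series:
R_plasterboard = L/(kA) = 0.04/(0.184×33.7) = 0.006451 K/W
R_plywood = L/(kA) = 0.08/(0.138×33.7) = 0.0172 K/W
Sum of known resistances R_other = 0.02365 K/W
Total R = ΔT/Q = 23/157 = 0.1465 K/W
R_glass-fibre batt = R_total − R_other = 0.1228 K/W
k = L/(R·A) = 0.175/(0.1228×33.7)

k ≈ 0.0423 W/(m·K)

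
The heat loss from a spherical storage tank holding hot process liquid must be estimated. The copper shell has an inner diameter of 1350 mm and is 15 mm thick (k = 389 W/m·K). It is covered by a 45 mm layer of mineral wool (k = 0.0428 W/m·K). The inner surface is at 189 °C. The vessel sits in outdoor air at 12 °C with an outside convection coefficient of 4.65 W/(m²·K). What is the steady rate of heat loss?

Q ≈ 900 W

Each spherical layer contributes R = (1/r_i − 1/r_o)/(4πk):
R_copper shell = (1/0.675 − 1/0.69)/(4π×389) = 6.588×10^-6 K/W
R_mineral wool = (1/0.69 − 1/0.735)/(4π×0.0428) = 0.165 K/W
R_outer film = 1/(h·4πr_o²) = 1/(4.65×4π×0.735²) = 0.03168 K/W
R_total = 0.1967 K/W
Q = ΔT/R_total = 177/0.1967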